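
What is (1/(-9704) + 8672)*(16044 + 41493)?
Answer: 4841916166719/9704 ≈ 4.9896e+8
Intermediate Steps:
(1/(-9704) + 8672)*(16044 + 41493) = (-1/9704 + 8672)*57537 = (84153087/9704)*57537 = 4841916166719/9704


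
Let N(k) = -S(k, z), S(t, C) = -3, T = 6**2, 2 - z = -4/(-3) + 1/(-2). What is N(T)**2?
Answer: 9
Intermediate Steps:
z = 7/6 (z = 2 - (-4/(-3) + 1/(-2)) = 2 - (-4*(-1/3) + 1*(-1/2)) = 2 - (4/3 - 1/2) = 2 - 1*5/6 = 2 - 5/6 = 7/6 ≈ 1.1667)
T = 36
N(k) = 3 (N(k) = -1*(-3) = 3)
N(T)**2 = 3**2 = 9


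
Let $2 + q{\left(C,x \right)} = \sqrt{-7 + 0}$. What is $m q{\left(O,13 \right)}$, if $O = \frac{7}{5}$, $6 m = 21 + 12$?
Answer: $-11 + \frac{11 i \sqrt{7}}{2} \approx -11.0 + 14.552 i$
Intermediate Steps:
$m = \frac{11}{2}$ ($m = \frac{21 + 12}{6} = \frac{1}{6} \cdot 33 = \frac{11}{2} \approx 5.5$)
$O = \frac{7}{5}$ ($O = 7 \cdot \frac{1}{5} = \frac{7}{5} \approx 1.4$)
$q{\left(C,x \right)} = -2 + i \sqrt{7}$ ($q{\left(C,x \right)} = -2 + \sqrt{-7 + 0} = -2 + \sqrt{-7} = -2 + i \sqrt{7}$)
$m q{\left(O,13 \right)} = \frac{11 \left(-2 + i \sqrt{7}\right)}{2} = -11 + \frac{11 i \sqrt{7}}{2}$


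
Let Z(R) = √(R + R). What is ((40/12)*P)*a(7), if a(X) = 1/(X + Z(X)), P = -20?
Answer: -40/3 + 40*√14/21 ≈ -6.2064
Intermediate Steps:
Z(R) = √2*√R (Z(R) = √(2*R) = √2*√R)
a(X) = 1/(X + √2*√X)
((40/12)*P)*a(7) = ((40/12)*(-20))/(7 + √2*√7) = ((40*(1/12))*(-20))/(7 + √14) = ((10/3)*(-20))/(7 + √14) = -200/(3*(7 + √14))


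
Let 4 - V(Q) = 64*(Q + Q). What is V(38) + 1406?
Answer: -3454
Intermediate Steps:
V(Q) = 4 - 128*Q (V(Q) = 4 - 64*(Q + Q) = 4 - 64*2*Q = 4 - 128*Q)
V(38) + 1406 = (4 - 128*38) + 1406 = (4 - 4864) + 1406 = -4860 + 1406 = -3454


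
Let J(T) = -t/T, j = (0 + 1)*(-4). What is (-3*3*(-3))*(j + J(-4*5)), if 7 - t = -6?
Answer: -1809/20 ≈ -90.450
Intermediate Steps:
t = 13 (t = 7 - 1*(-6) = 7 + 6 = 13)
j = -4 (j = 1*(-4) = -4)
J(T) = -13/T
(-3*3*(-3))*(j + J(-4*5)) = (-3*3*(-3))*(-4 - 13/((-4*5))) = (-9*(-3))*(-4 - 13/(-20)) = 27*(-4 - 13*(-1/20)) = 27*(-4 + 13/20) = 27*(-67/20) = -1809/20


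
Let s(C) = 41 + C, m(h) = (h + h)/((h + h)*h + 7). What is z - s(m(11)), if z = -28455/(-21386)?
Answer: -211714871/5325114 ≈ -39.758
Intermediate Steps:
m(h) = 2*h/(7 + 2*h²) (m(h) = (2*h)/((2*h)*h + 7) = (2*h)/(2*h² + 7) = (2*h)/(7 + 2*h²) = 2*h/(7 + 2*h²))
z = 28455/21386 (z = -28455*(-1/21386) = 28455/21386 ≈ 1.3305)
z - s(m(11)) = 28455/21386 - (41 + 2*11/(7 + 2*11²)) = 28455/21386 - (41 + 2*11/(7 + 2*121)) = 28455/21386 - (41 + 2*11/(7 + 242)) = 28455/21386 - (41 + 2*11/249) = 28455/21386 - (41 + 2*11*(1/249)) = 28455/21386 - (41 + 22/249) = 28455/21386 - 1*10231/249 = 28455/21386 - 10231/249 = -211714871/5325114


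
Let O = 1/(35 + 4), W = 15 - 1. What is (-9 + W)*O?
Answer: 5/39 ≈ 0.12821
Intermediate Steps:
W = 14
O = 1/39 ≈ 0.025641
(-9 + W)*O = (-9 + 14)*(1/39) = 5*(1/39) = 5/39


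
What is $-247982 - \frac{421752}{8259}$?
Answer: $- \frac{682835030}{2753} \approx -2.4803 \cdot 10^{5}$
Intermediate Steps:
$-247982 - \frac{421752}{8259} = -247982 - 421752 \cdot \frac{1}{8259} = -247982 - \frac{140584}{2753} = - \frac{682835030}{2753}$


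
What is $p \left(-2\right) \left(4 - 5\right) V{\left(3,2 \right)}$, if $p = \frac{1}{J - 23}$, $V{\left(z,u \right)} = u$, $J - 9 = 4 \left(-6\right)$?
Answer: $- \frac{2}{19} \approx -0.10526$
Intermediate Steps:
$J = -15$ ($J = 9 + 4 \left(-6\right) = 9 - 24 = -15$)
$p = - \frac{1}{38}$ ($p = \frac{1}{-15 - 23} = \frac{1}{-38} = - \frac{1}{38} \approx -0.026316$)
$p \left(-2\right) \left(4 - 5\right) V{\left(3,2 \right)} = \left(- \frac{1}{38}\right) \left(-2\right) \left(4 - 5\right) 2 = \frac{\left(-1\right) 2}{19} = \frac{1}{19} \left(-2\right) = - \frac{2}{19}$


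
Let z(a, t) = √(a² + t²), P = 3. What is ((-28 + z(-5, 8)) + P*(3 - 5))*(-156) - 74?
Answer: 5230 - 156*√89 ≈ 3758.3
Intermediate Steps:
((-28 + z(-5, 8)) + P*(3 - 5))*(-156) - 74 = ((-28 + √((-5)² + 8²)) + 3*(3 - 5))*(-156) - 74 = ((-28 + √(25 + 64)) + 3*(-2))*(-156) - 74 = ((-28 + √89) - 6)*(-156) - 74 = (-34 + √89)*(-156) - 74 = (5304 - 156*√89) - 74 = 5230 - 156*√89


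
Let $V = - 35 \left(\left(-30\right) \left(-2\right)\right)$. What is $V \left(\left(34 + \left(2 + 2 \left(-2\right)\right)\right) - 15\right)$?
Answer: $-35700$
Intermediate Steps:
$V = -2100$ ($V = \left(-35\right) 60 = -2100$)
$V \left(\left(34 + \left(2 + 2 \left(-2\right)\right)\right) - 15\right) = - 2100 \left(\left(34 + \left(2 + 2 \left(-2\right)\right)\right) - 15\right) = - 2100 \left(\left(34 + \left(2 - 4\right)\right) - 15\right) = - 2100 \left(\left(34 - 2\right) - 15\right) = - 2100 \left(32 - 15\right) = \left(-2100\right) 17 = -35700$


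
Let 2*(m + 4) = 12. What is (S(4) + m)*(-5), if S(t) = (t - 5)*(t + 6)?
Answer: 40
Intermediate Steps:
m = 2 (m = -4 + (1/2)*12 = -4 + 6 = 2)
S(t) = (-5 + t)*(6 + t)
(S(4) + m)*(-5) = ((-30 + 4 + 4**2) + 2)*(-5) = ((-30 + 4 + 16) + 2)*(-5) = (-10 + 2)*(-5) = -8*(-5) = 40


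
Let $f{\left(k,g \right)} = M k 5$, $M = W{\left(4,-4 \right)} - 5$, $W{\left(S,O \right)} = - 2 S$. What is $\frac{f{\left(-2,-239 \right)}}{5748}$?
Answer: $\frac{65}{2874} \approx 0.022617$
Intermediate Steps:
$M = -13$ ($M = \left(-2\right) 4 - 5 = -8 - 5 = -13$)
$f{\left(k,g \right)} = - 65 k$ ($f{\left(k,g \right)} = - 13 k 5 = - 65 k$)
$\frac{f{\left(-2,-239 \right)}}{5748} = \frac{\left(-65\right) \left(-2\right)}{5748} = 130 \cdot \frac{1}{5748} = \frac{65}{2874}$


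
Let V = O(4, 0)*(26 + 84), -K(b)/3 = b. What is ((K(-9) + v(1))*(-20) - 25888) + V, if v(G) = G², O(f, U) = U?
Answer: -26448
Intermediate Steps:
K(b) = -3*b
V = 0 (V = 0*(26 + 84) = 0*110 = 0)
((K(-9) + v(1))*(-20) - 25888) + V = ((-3*(-9) + 1²)*(-20) - 25888) + 0 = ((27 + 1)*(-20) - 25888) + 0 = (28*(-20) - 25888) + 0 = (-560 - 25888) + 0 = -26448 + 0 = -26448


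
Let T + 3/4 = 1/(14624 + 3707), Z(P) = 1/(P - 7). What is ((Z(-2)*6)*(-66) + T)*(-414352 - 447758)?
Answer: -1366990496685/36662 ≈ -3.7286e+7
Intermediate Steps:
Z(P) = 1/(-7 + P)
T = -54989/73324 (T = -¾ + 1/(14624 + 3707) = -¾ + 1/18331 = -54989/73324 ≈ -0.74995)
((Z(-2)*6)*(-66) + T)*(-414352 - 447758) = ((6/(-7 - 2))*(-66) - 54989/73324)*(-414352 - 447758) = ((6/(-9))*(-66) - 54989/73324)*(-862110) = (-⅑*6*(-66) - 54989/73324)*(-862110) = (-⅔*(-66) - 54989/73324)*(-862110) = (44 - 54989/73324)*(-862110) = (3171267/73324)*(-862110) = -1366990496685/36662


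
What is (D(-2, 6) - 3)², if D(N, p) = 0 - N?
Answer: 1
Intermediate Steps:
D(N, p) = -N
(D(-2, 6) - 3)² = (-1*(-2) - 3)² = (2 - 3)² = (-1)² = 1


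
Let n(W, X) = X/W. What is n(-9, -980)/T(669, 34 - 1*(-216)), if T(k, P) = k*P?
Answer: 98/150525 ≈ 0.00065106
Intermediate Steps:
T(k, P) = P*k
n(-9, -980)/T(669, 34 - 1*(-216)) = (-980/(-9))/(((34 - 1*(-216))*669)) = (-980*(-⅑))/(((34 + 216)*669)) = 980/(9*((250*669))) = (980/9)/167250 = (980/9)*(1/167250) = 98/150525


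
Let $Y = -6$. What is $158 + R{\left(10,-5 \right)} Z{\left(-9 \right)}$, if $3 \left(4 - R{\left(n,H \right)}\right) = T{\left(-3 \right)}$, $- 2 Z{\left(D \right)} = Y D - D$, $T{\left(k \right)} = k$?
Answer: $\frac{1}{2} \approx 0.5$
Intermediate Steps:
$Z{\left(D \right)} = \frac{7 D}{2}$ ($Z{\left(D \right)} = - \frac{- 6 D - D}{2} = - \frac{\left(-7\right) D}{2} = \frac{7 D}{2}$)
$R{\left(n,H \right)} = 5$ ($R{\left(n,H \right)} = 4 - -1 = 4 + 1 = 5$)
$158 + R{\left(10,-5 \right)} Z{\left(-9 \right)} = 158 + 5 \cdot \frac{7}{2} \left(-9\right) = 158 + 5 \left(- \frac{63}{2}\right) = 158 - \frac{315}{2} = \frac{1}{2}$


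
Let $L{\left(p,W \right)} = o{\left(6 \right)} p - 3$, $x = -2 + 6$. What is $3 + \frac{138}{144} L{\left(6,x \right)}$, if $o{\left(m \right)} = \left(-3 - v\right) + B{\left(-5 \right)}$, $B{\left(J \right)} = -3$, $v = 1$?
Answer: $- \frac{321}{8} \approx -40.125$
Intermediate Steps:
$x = 4$
$o{\left(m \right)} = -7$ ($o{\left(m \right)} = \left(-3 - 1\right) - 3 = -4 - 3 = -7$)
$L{\left(p,W \right)} = -3 - 7 p$ ($L{\left(p,W \right)} = - 7 p - 3 = -3 - 7 p$)
$3 + \frac{138}{144} L{\left(6,x \right)} = 3 + \frac{138}{144} \left(-3 - 42\right) = 3 + 138 \cdot \frac{1}{144} \left(-3 - 42\right) = 3 + \frac{23}{24} \left(-45\right) = 3 - \frac{345}{8} = - \frac{321}{8}$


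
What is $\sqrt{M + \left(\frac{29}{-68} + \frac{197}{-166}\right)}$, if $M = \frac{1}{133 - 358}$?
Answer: $\frac{i \sqrt{2898573559}}{42330} \approx 1.2719 i$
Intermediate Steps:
$M = - \frac{1}{225}$ ($M = \frac{1}{-225} = - \frac{1}{225} \approx -0.0044444$)
$\sqrt{M + \left(\frac{29}{-68} + \frac{197}{-166}\right)} = \sqrt{- \frac{1}{225} + \left(\frac{29}{-68} + \frac{197}{-166}\right)} = \sqrt{- \frac{1}{225} + \left(29 \left(- \frac{1}{68}\right) + 197 \left(- \frac{1}{166}\right)\right)} = \sqrt{- \frac{1}{225} - \frac{9105}{5644}} = \sqrt{- \frac{2054269}{1269900}} = \frac{i \sqrt{2898573559}}{42330}$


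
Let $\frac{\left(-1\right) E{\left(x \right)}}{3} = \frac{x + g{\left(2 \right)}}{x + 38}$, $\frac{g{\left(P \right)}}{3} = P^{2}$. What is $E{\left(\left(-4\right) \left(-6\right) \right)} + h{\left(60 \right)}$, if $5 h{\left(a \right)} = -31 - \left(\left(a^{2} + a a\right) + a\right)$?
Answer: $- \frac{226291}{155} \approx -1459.9$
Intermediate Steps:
$g{\left(P \right)} = 3 P^{2}$
$E{\left(x \right)} = - \frac{3 \left(12 + x\right)}{38 + x}$ ($E{\left(x \right)} = - 3 \frac{x + 3 \cdot 2^{2}}{x + 38} = - 3 \frac{x + 3 \cdot 4}{38 + x} = - 3 \frac{x + 12}{38 + x} = - 3 \frac{12 + x}{38 + x} = - \frac{3 \left(12 + x\right)}{38 + x}$)
$h{\left(a \right)} = - \frac{31}{5} - \frac{2 a^{2}}{5} - \frac{a}{5}$ ($h{\left(a \right)} = \frac{-31 - \left(\left(a^{2} + a a\right) + a\right)}{5} = \frac{-31 - \left(\left(a^{2} + a^{2}\right) + a\right)}{5} = \frac{-31 - \left(2 a^{2} + a\right)}{5} = \frac{-31 - \left(a + 2 a^{2}\right)}{5} = \frac{-31 - a - 2 a^{2}}{5} = - \frac{31}{5} - \frac{2 a^{2}}{5} - \frac{a}{5}$)
$E{\left(\left(-4\right) \left(-6\right) \right)} + h{\left(60 \right)} = \frac{3 \left(-12 - \left(-4\right) \left(-6\right)\right)}{38 - -24} - \left(\frac{91}{5} + 1440\right) = \frac{3 \left(-12 - 24\right)}{38 + 24} - \frac{7291}{5} = \frac{3 \left(-12 - 24\right)}{62} - \frac{7291}{5} = 3 \cdot \frac{1}{62} \left(-36\right) - \frac{7291}{5} = - \frac{54}{31} - \frac{7291}{5} = - \frac{226291}{155}$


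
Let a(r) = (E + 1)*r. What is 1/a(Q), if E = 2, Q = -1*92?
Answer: -1/276 ≈ -0.0036232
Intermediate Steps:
Q = -92
a(r) = 3*r (a(r) = (2 + 1)*r = 3*r)
1/a(Q) = 1/(3*(-92)) = 1/(-276) = -1/276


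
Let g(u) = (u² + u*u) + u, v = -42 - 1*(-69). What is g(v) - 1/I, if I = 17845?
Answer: 26499824/17845 ≈ 1485.0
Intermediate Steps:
v = 27 (v = -42 + 69 = 27)
g(u) = u + 2*u² (g(u) = (u² + u²) + u = 2*u² + u = u + 2*u²)
g(v) - 1/I = 27*(1 + 2*27) - 1/17845 = 27*(1 + 54) - 1*1/17845 = 27*55 - 1/17845 = 1485 - 1/17845 = 26499824/17845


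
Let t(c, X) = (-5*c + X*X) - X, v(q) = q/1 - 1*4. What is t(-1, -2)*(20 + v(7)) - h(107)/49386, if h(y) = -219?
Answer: 4164959/16462 ≈ 253.00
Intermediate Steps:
v(q) = -4 + q (v(q) = q*1 - 4 = q - 4 = -4 + q)
t(c, X) = X² - X - 5*c (t(c, X) = (-5*c + X²) - X = (X² - 5*c) - X = X² - X - 5*c)
t(-1, -2)*(20 + v(7)) - h(107)/49386 = ((-2)² - 1*(-2) - 5*(-1))*(20 + (-4 + 7)) - (-219)/49386 = (4 + 2 + 5)*(20 + 3) - (-219)/49386 = 11*23 - 1*(-73/16462) = 253 + 73/16462 = 4164959/16462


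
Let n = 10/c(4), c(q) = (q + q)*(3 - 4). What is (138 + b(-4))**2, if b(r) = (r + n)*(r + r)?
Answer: 32400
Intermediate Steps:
c(q) = -2*q (c(q) = (2*q)*(-1) = -2*q)
n = -5/4 (n = 10/((-2*4)) = 10/(-8) = 10*(-1/8) = -5/4 ≈ -1.2500)
b(r) = 2*r*(-5/4 + r) (b(r) = (r - 5/4)*(r + r) = (-5/4 + r)*(2*r) = 2*r*(-5/4 + r))
(138 + b(-4))**2 = (138 + (1/2)*(-4)*(-5 + 4*(-4)))**2 = (138 + (1/2)*(-4)*(-5 - 16))**2 = (138 + (1/2)*(-4)*(-21))**2 = (138 + 42)**2 = 180**2 = 32400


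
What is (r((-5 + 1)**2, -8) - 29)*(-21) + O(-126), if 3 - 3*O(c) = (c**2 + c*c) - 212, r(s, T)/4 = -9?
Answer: -27442/3 ≈ -9147.3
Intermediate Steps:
r(s, T) = -36 (r(s, T) = 4*(-9) = -36)
O(c) = 215/3 - 2*c**2/3 (O(c) = 1 - ((c**2 + c*c) - 212)/3 = 1 - ((c**2 + c**2) - 212)/3 = 1 - (2*c**2 - 212)/3 = 1 - (-212 + 2*c**2)/3 = 1 + (212/3 - 2*c**2/3) = 215/3 - 2*c**2/3)
(r((-5 + 1)**2, -8) - 29)*(-21) + O(-126) = (-36 - 29)*(-21) + (215/3 - 2/3*(-126)**2) = -65*(-21) + (215/3 - 2/3*15876) = 1365 + (215/3 - 10584) = 1365 - 31537/3 = -27442/3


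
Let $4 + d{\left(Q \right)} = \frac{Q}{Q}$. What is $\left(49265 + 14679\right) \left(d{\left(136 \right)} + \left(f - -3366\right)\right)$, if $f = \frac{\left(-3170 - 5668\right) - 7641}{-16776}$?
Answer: $\frac{50119810759}{233} \approx 2.1511 \cdot 10^{8}$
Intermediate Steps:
$f = \frac{1831}{1864}$ ($f = \left(\left(-3170 - 5668\right) - 7641\right) \left(- \frac{1}{16776}\right) = \left(-8838 - 7641\right) \left(- \frac{1}{16776}\right) = \left(-16479\right) \left(- \frac{1}{16776}\right) = \frac{1831}{1864} \approx 0.9823$)
$d{\left(Q \right)} = -3$ ($d{\left(Q \right)} = -4 + \frac{Q}{Q} = -4 + 1 = -3$)
$\left(49265 + 14679\right) \left(d{\left(136 \right)} + \left(f - -3366\right)\right) = \left(49265 + 14679\right) \left(-3 + \left(\frac{1831}{1864} - -3366\right)\right) = 63944 \left(-3 + \left(\frac{1831}{1864} + 3366\right)\right) = 63944 \left(-3 + \frac{6276055}{1864}\right) = 63944 \cdot \frac{6270463}{1864} = \frac{50119810759}{233}$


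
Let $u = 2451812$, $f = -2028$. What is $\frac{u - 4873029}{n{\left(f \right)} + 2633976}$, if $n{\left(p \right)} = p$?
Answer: $- \frac{2421217}{2631948} \approx -0.91993$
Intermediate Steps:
$\frac{u - 4873029}{n{\left(f \right)} + 2633976} = \frac{2451812 - 4873029}{-2028 + 2633976} = - \frac{2421217}{2631948}$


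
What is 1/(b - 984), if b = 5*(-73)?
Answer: -1/1349 ≈ -0.00074129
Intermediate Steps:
b = -365
1/(b - 984) = 1/(-365 - 984) = 1/(-1349) = -1/1349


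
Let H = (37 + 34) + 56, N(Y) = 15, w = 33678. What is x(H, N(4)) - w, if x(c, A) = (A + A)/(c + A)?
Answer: -2391123/71 ≈ -33678.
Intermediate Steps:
H = 127 (H = 71 + 56 = 127)
x(c, A) = 2*A/(A + c) (x(c, A) = (2*A)/(A + c) = 2*A/(A + c))
x(H, N(4)) - w = 2*15/(15 + 127) - 1*33678 = 2*15/142 - 33678 = 2*15*(1/142) - 33678 = 15/71 - 33678 = -2391123/71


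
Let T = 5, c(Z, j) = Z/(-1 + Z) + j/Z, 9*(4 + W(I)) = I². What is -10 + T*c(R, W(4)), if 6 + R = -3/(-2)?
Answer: -3065/891 ≈ -3.4400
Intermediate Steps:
R = -9/2 (R = -6 - 3/(-2) = -6 - 3*(-½) = -6 + 3/2 = -9/2 ≈ -4.5000)
W(I) = -4 + I²/9
-10 + T*c(R, W(4)) = -10 + 5*(((-9/2)² - (-4 + (⅑)*4²) - 9*(-4 + (⅑)*4²)/2)/((-9/2)*(-1 - 9/2))) = -10 + 5*(-2*(81/4 - (-4 + (⅑)*16) - 9*(-4 + (⅑)*16)/2)/(9*(-11/2))) = -10 + 5*(-2/9*(-2/11)*(81/4 - (-4 + 16/9) - 9*(-4 + 16/9)/2)) = -10 + 5*(-2/9*(-2/11)*(81/4 - 1*(-20/9) - 9/2*(-20/9))) = -10 + 5*(-2/9*(-2/11)*(81/4 + 20/9 + 10)) = -10 + 5*(-2/9*(-2/11)*1169/36) = -10 + 5*(1169/891) = -10 + 5845/891 = -3065/891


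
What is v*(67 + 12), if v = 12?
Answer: 948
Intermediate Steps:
v*(67 + 12) = 12*(67 + 12) = 12*79 = 948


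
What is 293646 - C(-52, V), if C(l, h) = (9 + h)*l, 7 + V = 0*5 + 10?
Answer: 294270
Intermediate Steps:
V = 3 (V = -7 + (0*5 + 10) = -7 + (0 + 10) = -7 + 10 = 3)
C(l, h) = l*(9 + h)
293646 - C(-52, V) = 293646 - (-52)*(9 + 3) = 293646 - (-52)*12 = 293646 - 1*(-624) = 293646 + 624 = 294270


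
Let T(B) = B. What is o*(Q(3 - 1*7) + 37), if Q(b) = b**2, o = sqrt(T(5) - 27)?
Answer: 53*I*sqrt(22) ≈ 248.59*I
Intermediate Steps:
o = I*sqrt(22) (o = sqrt(5 - 27) = sqrt(-22) = I*sqrt(22) ≈ 4.6904*I)
o*(Q(3 - 1*7) + 37) = (I*sqrt(22))*((3 - 1*7)**2 + 37) = (I*sqrt(22))*((3 - 7)**2 + 37) = (I*sqrt(22))*((-4)**2 + 37) = (I*sqrt(22))*(16 + 37) = (I*sqrt(22))*53 = 53*I*sqrt(22)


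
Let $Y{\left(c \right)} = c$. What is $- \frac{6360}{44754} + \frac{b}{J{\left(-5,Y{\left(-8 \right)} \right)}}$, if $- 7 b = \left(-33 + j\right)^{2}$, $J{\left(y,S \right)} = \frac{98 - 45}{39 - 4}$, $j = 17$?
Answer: $- \frac{9603700}{395327} \approx -24.293$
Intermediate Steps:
$J{\left(y,S \right)} = \frac{53}{35}$
$b = - \frac{256}{7}$ ($b = - \frac{\left(-33 + 17\right)^{2}}{7} = - \frac{\left(-16\right)^{2}}{7} = \left(- \frac{1}{7}\right) 256 = - \frac{256}{7} \approx -36.571$)
$- \frac{6360}{44754} + \frac{b}{J{\left(-5,Y{\left(-8 \right)} \right)}} = - \frac{6360}{44754} - \frac{256}{7 \cdot \frac{53}{35}} = \left(-6360\right) \frac{1}{44754} - \frac{1280}{53} = - \frac{1060}{7459} - \frac{1280}{53} = - \frac{9603700}{395327}$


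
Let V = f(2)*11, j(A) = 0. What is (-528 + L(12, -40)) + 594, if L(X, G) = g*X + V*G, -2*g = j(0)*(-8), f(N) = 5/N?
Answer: -1034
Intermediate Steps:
g = 0 (g = -0*(-8) = -½*0 = 0)
V = 55/2 (V = (5/2)*11 = 55/2 ≈ 27.500)
L(X, G) = 55*G/2 (L(X, G) = 0*X + 55*G/2 = 0 + 55*G/2 = 55*G/2)
(-528 + L(12, -40)) + 594 = (-528 + (55/2)*(-40)) + 594 = (-528 - 1100) + 594 = -1628 + 594 = -1034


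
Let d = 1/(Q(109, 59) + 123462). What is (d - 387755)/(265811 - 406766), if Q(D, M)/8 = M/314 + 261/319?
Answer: 27560691426881/10018741886390 ≈ 2.7509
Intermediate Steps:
Q(D, M) = 72/11 + 4*M/157 (Q(D, M) = 8*(M/314 + 261/319) = 8*(M*(1/314) + 261*(1/319)) = 8*(M/314 + 9/11) = 8*(9/11 + M/314) = 72/11 + 4*M/157)
d = 1727/213232774 (d = 1/((72/11 + (4/157)*59) + 123462) = 1/((72/11 + 236/157) + 123462) = 1/(13900/1727 + 123462) = 1/(213232774/1727) = 1727/213232774 ≈ 8.0991e-6)
(d - 387755)/(265811 - 406766) = (1727/213232774 - 387755)/(265811 - 406766) = -82682074280643/213232774/(-140955) = -82682074280643/213232774*(-1/140955) = 27560691426881/10018741886390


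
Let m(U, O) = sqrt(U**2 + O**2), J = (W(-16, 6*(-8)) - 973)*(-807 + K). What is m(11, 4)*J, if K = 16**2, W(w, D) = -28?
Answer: 551551*sqrt(137) ≈ 6.4557e+6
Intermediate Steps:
K = 256
J = 551551 (J = (-28 - 973)*(-807 + 256) = -1001*(-551) = 551551)
m(U, O) = sqrt(O**2 + U**2)
m(11, 4)*J = sqrt(4**2 + 11**2)*551551 = sqrt(16 + 121)*551551 = sqrt(137)*551551 = 551551*sqrt(137)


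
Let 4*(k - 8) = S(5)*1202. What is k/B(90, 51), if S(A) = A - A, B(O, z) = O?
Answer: 4/45 ≈ 0.088889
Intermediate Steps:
S(A) = 0
k = 8 (k = 8 + (0*1202)/4 = 8 + (1/4)*0 = 8 + 0 = 8)
k/B(90, 51) = 8/90 = 8*(1/90) = 4/45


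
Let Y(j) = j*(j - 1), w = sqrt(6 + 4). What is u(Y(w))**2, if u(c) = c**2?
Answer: 16100 - 4400*sqrt(10) ≈ 2186.0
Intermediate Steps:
w = sqrt(10) ≈ 3.1623
Y(j) = j*(-1 + j)
u(Y(w))**2 = ((sqrt(10)*(-1 + sqrt(10)))**2)**2 = (10*(-1 + sqrt(10))**2)**2 = 100*(-1 + sqrt(10))**4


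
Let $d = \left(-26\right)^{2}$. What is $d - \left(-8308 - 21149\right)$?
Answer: $30133$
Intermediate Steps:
$d = 676$
$d - \left(-8308 - 21149\right) = 676 - \left(-8308 - 21149\right) = 676 - -29457 = 676 + 29457 = 30133$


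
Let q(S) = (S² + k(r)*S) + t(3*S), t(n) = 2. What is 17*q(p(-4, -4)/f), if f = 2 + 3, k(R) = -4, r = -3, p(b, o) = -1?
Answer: 1207/25 ≈ 48.280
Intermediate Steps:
f = 5
q(S) = 2 + S² - 4*S (q(S) = (S² - 4*S) + 2 = 2 + S² - 4*S)
17*q(p(-4, -4)/f) = 17*(2 + (-1/5)² - (-4)/5) = 17*(2 + (-1*⅕)² - (-4)/5) = 17*(2 + (-⅕)² - 4*(-⅕)) = 17*(2 + 1/25 + ⅘) = 17*(71/25) = 1207/25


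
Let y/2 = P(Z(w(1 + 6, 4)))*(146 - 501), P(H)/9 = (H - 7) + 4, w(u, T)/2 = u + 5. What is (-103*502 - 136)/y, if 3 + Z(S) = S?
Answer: 25921/57510 ≈ 0.45072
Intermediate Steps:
w(u, T) = 10 + 2*u (w(u, T) = 2*(u + 5) = 2*(5 + u) = 10 + 2*u)
Z(S) = -3 + S
P(H) = -27 + 9*H (P(H) = 9*((H - 7) + 4) = 9*((-7 + H) + 4) = 9*(-3 + H) = -27 + 9*H)
y = -115020 (y = 2*((-27 + 9*(-3 + (10 + 2*(1 + 6))))*(146 - 501)) = 2*((-27 + 9*(-3 + (10 + 2*7)))*(-355)) = 2*((-27 + 9*(-3 + (10 + 14)))*(-355)) = 2*((-27 + 9*(-3 + 24))*(-355)) = 2*((-27 + 9*21)*(-355)) = 2*((-27 + 189)*(-355)) = 2*(162*(-355)) = 2*(-57510) = -115020)
(-103*502 - 136)/y = (-103*502 - 136)/(-115020) = (-51706 - 136)*(-1/115020) = -51842*(-1/115020) = 25921/57510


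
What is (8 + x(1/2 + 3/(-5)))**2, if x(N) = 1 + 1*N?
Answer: 7921/100 ≈ 79.210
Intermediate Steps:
x(N) = 1 + N
(8 + x(1/2 + 3/(-5)))**2 = (8 + (1 + (1/2 + 3/(-5))))**2 = (8 + (1 + (1*(1/2) + 3*(-1/5))))**2 = (8 + (1 + (1/2 - 3/5)))**2 = (8 + (1 - 1/10))**2 = (8 + 9/10)**2 = (89/10)**2 = 7921/100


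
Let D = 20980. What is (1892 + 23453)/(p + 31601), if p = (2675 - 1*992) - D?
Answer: 25345/12304 ≈ 2.0599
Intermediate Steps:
p = -19297 (p = (2675 - 1*992) - 1*20980 = (2675 - 992) - 20980 = 1683 - 20980 = -19297)
(1892 + 23453)/(p + 31601) = (1892 + 23453)/(-19297 + 31601) = 25345/12304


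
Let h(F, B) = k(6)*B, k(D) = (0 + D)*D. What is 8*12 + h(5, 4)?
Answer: 240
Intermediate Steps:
k(D) = D² (k(D) = D*D = D²)
h(F, B) = 36*B (h(F, B) = 6²*B = 36*B)
8*12 + h(5, 4) = 8*12 + 36*4 = 96 + 144 = 240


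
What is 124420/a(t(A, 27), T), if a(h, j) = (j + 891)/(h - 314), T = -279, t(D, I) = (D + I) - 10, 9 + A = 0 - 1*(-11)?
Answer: -9175975/153 ≈ -59974.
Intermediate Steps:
A = 2 (A = -9 + (0 - 1*(-11)) = -9 + (0 + 11) = -9 + 11 = 2)
t(D, I) = -10 + D + I
a(h, j) = (891 + j)/(-314 + h)
124420/a(t(A, 27), T) = 124420/(((891 - 279)/(-314 + (-10 + 2 + 27)))) = 124420/((612/(-314 + 19))) = 124420/((612/(-295))) = 124420/((-1/295*612)) = 124420/(-612/295) = 124420*(-295/612) = -9175975/153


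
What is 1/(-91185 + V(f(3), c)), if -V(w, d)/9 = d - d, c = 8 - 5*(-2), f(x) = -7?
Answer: -1/91185 ≈ -1.0967e-5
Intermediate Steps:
c = 18 (c = 8 + 10 = 18)
V(w, d) = 0 (V(w, d) = -9*(d - d) = -9*0 = 0)
1/(-91185 + V(f(3), c)) = 1/(-91185 + 0) = 1/(-91185) = -1/91185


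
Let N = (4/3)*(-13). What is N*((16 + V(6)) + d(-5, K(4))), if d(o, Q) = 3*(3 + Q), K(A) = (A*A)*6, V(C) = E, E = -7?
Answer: -5304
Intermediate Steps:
V(C) = -7
K(A) = 6*A**2 (K(A) = A**2*6 = 6*A**2)
d(o, Q) = 9 + 3*Q
N = -52/3 (N = (4*(1/3))*(-13) = (4/3)*(-13) = -52/3 ≈ -17.333)
N*((16 + V(6)) + d(-5, K(4))) = -52*((16 - 7) + (9 + 3*(6*4**2)))/3 = -52*(9 + (9 + 3*(6*16)))/3 = -52*(9 + (9 + 3*96))/3 = -52*(9 + (9 + 288))/3 = -52*(9 + 297)/3 = -52/3*306 = -5304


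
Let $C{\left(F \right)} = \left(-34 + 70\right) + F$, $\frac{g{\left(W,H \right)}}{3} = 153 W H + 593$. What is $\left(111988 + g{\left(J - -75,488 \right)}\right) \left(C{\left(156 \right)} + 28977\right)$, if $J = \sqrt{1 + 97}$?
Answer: $493340168223 + 45735358536 \sqrt{2} \approx 5.5802 \cdot 10^{11}$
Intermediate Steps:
$J = 7 \sqrt{2}$ ($J = \sqrt{98} = 7 \sqrt{2} \approx 9.8995$)
$g{\left(W,H \right)} = 1779 + 459 H W$ ($g{\left(W,H \right)} = 3 \left(153 W H + 593\right) = 3 \left(153 H W + 593\right) = 3 \left(593 + 153 H W\right) = 1779 + 459 H W$)
$C{\left(F \right)} = 36 + F$
$\left(111988 + g{\left(J - -75,488 \right)}\right) \left(C{\left(156 \right)} + 28977\right) = \left(111988 + \left(1779 + 459 \cdot 488 \left(7 \sqrt{2} - -75\right)\right)\right) \left(\left(36 + 156\right) + 28977\right) = \left(111988 + \left(1779 + 459 \cdot 488 \left(7 \sqrt{2} + 75\right)\right)\right) \left(192 + 28977\right) = \left(111988 + \left(1779 + 459 \cdot 488 \left(75 + 7 \sqrt{2}\right)\right)\right) 29169 = \left(111988 + \left(1779 + \left(16799400 + 1567944 \sqrt{2}\right)\right)\right) 29169 = \left(111988 + \left(16801179 + 1567944 \sqrt{2}\right)\right) 29169 = \left(16913167 + 1567944 \sqrt{2}\right) 29169 = 493340168223 + 45735358536 \sqrt{2}$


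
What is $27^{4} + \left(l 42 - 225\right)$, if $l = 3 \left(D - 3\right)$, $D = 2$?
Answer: $531090$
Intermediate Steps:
$l = -3$ ($l = 3 \left(2 - 3\right) = 3 \left(-1\right) = -3$)
$27^{4} + \left(l 42 - 225\right) = 27^{4} - 351 = 531441 - 351 = 531090$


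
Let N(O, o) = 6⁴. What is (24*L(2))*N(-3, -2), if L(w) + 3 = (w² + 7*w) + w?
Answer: 528768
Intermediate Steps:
N(O, o) = 1296
L(w) = -3 + w² + 8*w (L(w) = -3 + ((w² + 7*w) + w) = -3 + (w² + 8*w) = -3 + w² + 8*w)
(24*L(2))*N(-3, -2) = (24*(-3 + 2² + 8*2))*1296 = (24*(-3 + 4 + 16))*1296 = (24*17)*1296 = 408*1296 = 528768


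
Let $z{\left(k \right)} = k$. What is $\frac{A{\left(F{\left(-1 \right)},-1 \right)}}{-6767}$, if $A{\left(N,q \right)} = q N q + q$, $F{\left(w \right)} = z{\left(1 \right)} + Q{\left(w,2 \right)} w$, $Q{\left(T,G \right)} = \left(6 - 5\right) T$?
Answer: $- \frac{1}{6767} \approx -0.00014778$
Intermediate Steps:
$Q{\left(T,G \right)} = T$ ($Q{\left(T,G \right)} = 1 T = T$)
$F{\left(w \right)} = 1 + w^{2}$ ($F{\left(w \right)} = 1 + w w = 1 + w^{2}$)
$A{\left(N,q \right)} = q + N q^{2}$ ($A{\left(N,q \right)} = N q q + q = N q^{2} + q = q + N q^{2}$)
$\frac{A{\left(F{\left(-1 \right)},-1 \right)}}{-6767} = \frac{\left(-1\right) \left(1 + \left(1 + \left(-1\right)^{2}\right) \left(-1\right)\right)}{-6767} = - (1 + \left(1 + 1\right) \left(-1\right)) \left(- \frac{1}{6767}\right) = - (1 + 2 \left(-1\right)) \left(- \frac{1}{6767}\right) = - (1 - 2) \left(- \frac{1}{6767}\right) = \left(-1\right) \left(-1\right) \left(- \frac{1}{6767}\right) = 1 \left(- \frac{1}{6767}\right) = - \frac{1}{6767}$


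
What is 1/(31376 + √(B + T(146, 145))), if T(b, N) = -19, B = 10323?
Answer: 1961/61527692 - √161/123055384 ≈ 3.1769e-5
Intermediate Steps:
1/(31376 + √(B + T(146, 145))) = 1/(31376 + √(10323 - 19)) = 1/(31376 + √10304) = 1/(31376 + 8*√161)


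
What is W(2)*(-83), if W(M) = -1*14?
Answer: 1162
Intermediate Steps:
W(M) = -14
W(2)*(-83) = -14*(-83) = 1162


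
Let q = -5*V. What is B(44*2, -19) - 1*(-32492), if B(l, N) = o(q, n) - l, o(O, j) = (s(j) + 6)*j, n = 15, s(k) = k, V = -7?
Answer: 32719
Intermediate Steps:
q = 35 (q = -5*(-7) = 35)
o(O, j) = j*(6 + j) (o(O, j) = (j + 6)*j = (6 + j)*j = j*(6 + j))
B(l, N) = 315 - l (B(l, N) = 15*(6 + 15) - l = 15*21 - l = 315 - l)
B(44*2, -19) - 1*(-32492) = (315 - 44*2) - 1*(-32492) = (315 - 1*88) + 32492 = (315 - 88) + 32492 = 227 + 32492 = 32719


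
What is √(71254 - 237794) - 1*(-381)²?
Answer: -145161 + 2*I*√41635 ≈ -1.4516e+5 + 408.09*I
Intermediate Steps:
√(71254 - 237794) - 1*(-381)² = √(-166540) - 1*145161 = 2*I*√41635 - 145161 = -145161 + 2*I*√41635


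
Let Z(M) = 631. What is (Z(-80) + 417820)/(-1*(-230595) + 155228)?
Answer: 418451/385823 ≈ 1.0846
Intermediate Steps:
(Z(-80) + 417820)/(-1*(-230595) + 155228) = (631 + 417820)/(-1*(-230595) + 155228) = 418451/(230595 + 155228) = 418451/385823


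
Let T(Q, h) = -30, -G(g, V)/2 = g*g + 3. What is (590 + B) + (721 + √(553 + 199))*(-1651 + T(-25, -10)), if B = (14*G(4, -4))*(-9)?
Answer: -1206623 - 6724*√47 ≈ -1.2527e+6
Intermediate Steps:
G(g, V) = -6 - 2*g² (G(g, V) = -2*(g*g + 3) = -2*(g² + 3) = -2*(3 + g²) = -6 - 2*g²)
B = 4788 (B = (14*(-6 - 2*4²))*(-9) = (14*(-6 - 2*16))*(-9) = (14*(-6 - 32))*(-9) = (14*(-38))*(-9) = -532*(-9) = 4788)
(590 + B) + (721 + √(553 + 199))*(-1651 + T(-25, -10)) = (590 + 4788) + (721 + √(553 + 199))*(-1651 - 30) = 5378 + (721 + √752)*(-1681) = 5378 + (721 + 4*√47)*(-1681) = 5378 + (-1212001 - 6724*√47) = -1206623 - 6724*√47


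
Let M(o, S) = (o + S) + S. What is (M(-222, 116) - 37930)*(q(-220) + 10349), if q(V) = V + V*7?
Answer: -325694880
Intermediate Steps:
q(V) = 8*V (q(V) = V + 7*V = 8*V)
M(o, S) = o + 2*S (M(o, S) = (S + o) + S = o + 2*S)
(M(-222, 116) - 37930)*(q(-220) + 10349) = ((-222 + 2*116) - 37930)*(8*(-220) + 10349) = ((-222 + 232) - 37930)*(-1760 + 10349) = (10 - 37930)*8589 = -37920*8589 = -325694880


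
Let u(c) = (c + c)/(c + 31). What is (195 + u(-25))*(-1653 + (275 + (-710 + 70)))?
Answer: -1130080/3 ≈ -3.7669e+5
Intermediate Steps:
u(c) = 2*c/(31 + c) (u(c) = (2*c)/(31 + c) = 2*c/(31 + c))
(195 + u(-25))*(-1653 + (275 + (-710 + 70))) = (195 + 2*(-25)/(31 - 25))*(-1653 + (275 + (-710 + 70))) = (195 + 2*(-25)/6)*(-1653 + (275 - 640)) = (195 + 2*(-25)*(1/6))*(-1653 - 365) = (195 - 25/3)*(-2018) = (560/3)*(-2018) = -1130080/3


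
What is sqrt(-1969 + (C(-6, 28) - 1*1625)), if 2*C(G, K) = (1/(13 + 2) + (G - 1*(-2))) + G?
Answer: I*sqrt(3239070)/30 ≈ 59.991*I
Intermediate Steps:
C(G, K) = 31/30 + G (C(G, K) = ((1/(13 + 2) + (G - 1*(-2))) + G)/2 = ((1/15 + (G + 2)) + G)/2 = ((1/15 + (2 + G)) + G)/2 = ((31/15 + G) + G)/2 = (31/15 + 2*G)/2 = 31/30 + G)
sqrt(-1969 + (C(-6, 28) - 1*1625)) = sqrt(-1969 + ((31/30 - 6) - 1*1625)) = sqrt(-1969 + (-149/30 - 1625)) = sqrt(-1969 - 48899/30) = sqrt(-107969/30) = I*sqrt(3239070)/30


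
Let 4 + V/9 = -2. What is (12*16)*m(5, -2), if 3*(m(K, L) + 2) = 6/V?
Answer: -3520/9 ≈ -391.11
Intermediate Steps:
V = -54 (V = -36 + 9*(-2) = -36 - 18 = -54)
m(K, L) = -55/27 (m(K, L) = -2 + (6/(-54))/3 = -2 + (6*(-1/54))/3 = -2 + (1/3)*(-1/9) = -2 - 1/27 = -55/27)
(12*16)*m(5, -2) = (12*16)*(-55/27) = 192*(-55/27) = -3520/9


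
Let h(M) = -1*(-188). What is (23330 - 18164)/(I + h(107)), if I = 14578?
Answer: 861/2461 ≈ 0.34986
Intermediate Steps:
h(M) = 188
(23330 - 18164)/(I + h(107)) = (23330 - 18164)/(14578 + 188) = 5166/14766 = 5166*(1/14766) = 861/2461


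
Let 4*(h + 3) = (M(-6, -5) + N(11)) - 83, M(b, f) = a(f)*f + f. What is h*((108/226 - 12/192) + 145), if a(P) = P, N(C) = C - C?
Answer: -19718325/7232 ≈ -2726.5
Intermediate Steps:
N(C) = 0
M(b, f) = f + f**2 (M(b, f) = f*f + f = f**2 + f = f + f**2)
h = -75/4 (h = -3 + ((-5*(1 - 5) + 0) - 83)/4 = -3 + ((-5*(-4) + 0) - 83)/4 = -3 + ((20 + 0) - 83)/4 = -3 + (20 - 83)/4 = -3 + (1/4)*(-63) = -3 - 63/4 = -75/4 ≈ -18.750)
h*((108/226 - 12/192) + 145) = -75*((108/226 - 12/192) + 145)/4 = -75*((108*(1/226) - 12*1/192) + 145)/4 = -75*((54/113 - 1/16) + 145)/4 = -75*(751/1808 + 145)/4 = -75/4*262911/1808 = -19718325/7232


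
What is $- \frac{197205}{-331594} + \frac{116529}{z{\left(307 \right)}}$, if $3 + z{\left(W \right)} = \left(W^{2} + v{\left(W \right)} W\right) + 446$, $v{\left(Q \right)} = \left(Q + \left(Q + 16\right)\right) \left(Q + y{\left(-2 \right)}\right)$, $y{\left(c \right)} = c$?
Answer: $\frac{974203905278}{1632678828229} \approx 0.59669$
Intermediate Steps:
$v{\left(Q \right)} = \left(-2 + Q\right) \left(16 + 2 Q\right)$ ($v{\left(Q \right)} = \left(Q + \left(Q + 16\right)\right) \left(Q - 2\right) = \left(Q + \left(16 + Q\right)\right) \left(-2 + Q\right) = \left(16 + 2 Q\right) \left(-2 + Q\right) = \left(-2 + Q\right) \left(16 + 2 Q\right)$)
$z{\left(W \right)} = 443 + W^{2} + W \left(-32 + 2 W^{2} + 12 W\right)$ ($z{\left(W \right)} = -3 + \left(\left(W^{2} + \left(-32 + 2 W^{2} + 12 W\right) W\right) + 446\right) = -3 + \left(\left(W^{2} + W \left(-32 + 2 W^{2} + 12 W\right)\right) + 446\right) = -3 + \left(446 + W^{2} + W \left(-32 + 2 W^{2} + 12 W\right)\right) = 443 + W^{2} + W \left(-32 + 2 W^{2} + 12 W\right)$)
$- \frac{197205}{-331594} + \frac{116529}{z{\left(307 \right)}} = - \frac{197205}{-331594} + \frac{116529}{443 - 9824 + 2 \cdot 307^{3} + 13 \cdot 307^{2}} = \left(-197205\right) \left(- \frac{1}{331594}\right) + \frac{116529}{443 - 9824 + 2 \cdot 28934443 + 13 \cdot 94249} = \frac{197205}{331594} + \frac{116529}{443 - 9824 + 57868886 + 1225237} = \frac{197205}{331594} + \frac{116529}{59084742} = \frac{197205}{331594} + 116529 \cdot \frac{1}{59084742} = \frac{197205}{331594} + \frac{38843}{19694914} = \frac{974203905278}{1632678828229}$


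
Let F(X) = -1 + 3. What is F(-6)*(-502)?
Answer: -1004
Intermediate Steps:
F(X) = 2
F(-6)*(-502) = 2*(-502) = -1004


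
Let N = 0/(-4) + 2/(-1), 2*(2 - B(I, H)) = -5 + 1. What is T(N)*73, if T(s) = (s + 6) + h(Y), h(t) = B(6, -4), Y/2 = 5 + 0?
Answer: 584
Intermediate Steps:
Y = 10 (Y = 2*(5 + 0) = 2*5 = 10)
B(I, H) = 4 (B(I, H) = 2 - (-5 + 1)/2 = 2 - ½*(-4) = 2 + 2 = 4)
h(t) = 4
N = -2 (N = 0*(-¼) + 2*(-1) = 0 - 2 = -2)
T(s) = 10 + s (T(s) = (s + 6) + 4 = (6 + s) + 4 = 10 + s)
T(N)*73 = (10 - 2)*73 = 8*73 = 584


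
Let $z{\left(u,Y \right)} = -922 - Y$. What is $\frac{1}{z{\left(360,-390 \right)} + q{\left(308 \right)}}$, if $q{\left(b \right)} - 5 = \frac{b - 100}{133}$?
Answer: $- \frac{133}{69883} \approx -0.0019032$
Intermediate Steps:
$q{\left(b \right)} = \frac{565}{133} + \frac{b}{133}$ ($q{\left(b \right)} = 5 + \frac{b - 100}{133} = 5 + \left(-100 + b\right) \frac{1}{133} = 5 + \left(- \frac{100}{133} + \frac{b}{133}\right) = \frac{565}{133} + \frac{b}{133}$)
$\frac{1}{z{\left(360,-390 \right)} + q{\left(308 \right)}} = \frac{1}{\left(-922 - -390\right) + \left(\frac{565}{133} + \frac{1}{133} \cdot 308\right)} = \frac{1}{\left(-922 + 390\right) + \left(\frac{565}{133} + \frac{44}{19}\right)} = \frac{1}{-532 + \frac{873}{133}} = \frac{1}{- \frac{69883}{133}} = - \frac{133}{69883}$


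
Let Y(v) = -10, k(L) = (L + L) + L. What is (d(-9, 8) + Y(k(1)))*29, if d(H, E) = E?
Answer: -58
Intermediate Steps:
k(L) = 3*L (k(L) = 2*L + L = 3*L)
(d(-9, 8) + Y(k(1)))*29 = (8 - 10)*29 = -2*29 = -58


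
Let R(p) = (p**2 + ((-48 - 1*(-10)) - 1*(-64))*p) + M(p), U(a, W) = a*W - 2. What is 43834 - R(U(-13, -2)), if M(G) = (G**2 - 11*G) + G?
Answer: 42298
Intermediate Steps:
U(a, W) = -2 + W*a (U(a, W) = W*a - 2 = -2 + W*a)
M(G) = G**2 - 10*G
R(p) = p**2 + 26*p + p*(-10 + p) (R(p) = (p**2 + ((-48 - 1*(-10)) - 1*(-64))*p) + p*(-10 + p) = (p**2 + ((-48 + 10) + 64)*p) + p*(-10 + p) = (p**2 + (-38 + 64)*p) + p*(-10 + p) = (p**2 + 26*p) + p*(-10 + p) = p**2 + 26*p + p*(-10 + p))
43834 - R(U(-13, -2)) = 43834 - 2*(-2 - 2*(-13))*(8 + (-2 - 2*(-13))) = 43834 - 2*(-2 + 26)*(8 + (-2 + 26)) = 43834 - 2*24*(8 + 24) = 43834 - 2*24*32 = 43834 - 1*1536 = 43834 - 1536 = 42298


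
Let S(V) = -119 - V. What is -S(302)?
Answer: 421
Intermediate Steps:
-S(302) = -(-119 - 1*302) = -(-119 - 302) = -1*(-421) = 421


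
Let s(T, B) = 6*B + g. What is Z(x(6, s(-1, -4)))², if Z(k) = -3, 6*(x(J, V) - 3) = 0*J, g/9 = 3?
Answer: 9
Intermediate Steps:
g = 27 (g = 9*3 = 27)
s(T, B) = 27 + 6*B (s(T, B) = 6*B + 27 = 27 + 6*B)
x(J, V) = 3 (x(J, V) = 3 + (0*J)/6 = 3 + (⅙)*0 = 3 + 0 = 3)
Z(x(6, s(-1, -4)))² = (-3)² = 9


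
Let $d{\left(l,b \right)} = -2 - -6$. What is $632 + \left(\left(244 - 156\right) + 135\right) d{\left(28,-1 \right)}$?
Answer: $1524$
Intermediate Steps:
$d{\left(l,b \right)} = 4$ ($d{\left(l,b \right)} = -2 + 6 = 4$)
$632 + \left(\left(244 - 156\right) + 135\right) d{\left(28,-1 \right)} = 632 + \left(\left(244 - 156\right) + 135\right) 4 = 632 + \left(88 + 135\right) 4 = 632 + 223 \cdot 4 = 632 + 892 = 1524$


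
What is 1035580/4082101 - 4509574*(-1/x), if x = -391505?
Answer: -18003101787074/1598162952005 ≈ -11.265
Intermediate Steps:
1035580/4082101 - 4509574*(-1/x) = 1035580/4082101 - 4509574/((-1*(-391505))) = 1035580*(1/4082101) - 4509574/391505 = 1035580/4082101 - 4509574*1/391505 = 1035580/4082101 - 4509574/391505 = -18003101787074/1598162952005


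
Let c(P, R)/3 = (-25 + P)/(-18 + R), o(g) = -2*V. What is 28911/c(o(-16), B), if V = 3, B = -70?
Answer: 848056/31 ≈ 27357.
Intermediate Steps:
o(g) = -6 (o(g) = -2*3 = -6)
c(P, R) = 3*(-25 + P)/(-18 + R) (c(P, R) = 3*((-25 + P)/(-18 + R)) = 3*(-25 + P)/(-18 + R))
28911/c(o(-16), B) = 28911/((3*(-25 - 6)/(-18 - 70))) = 28911/((3*(-31)/(-88))) = 28911/((3*(-1/88)*(-31))) = 28911/(93/88) = 28911*(88/93) = 848056/31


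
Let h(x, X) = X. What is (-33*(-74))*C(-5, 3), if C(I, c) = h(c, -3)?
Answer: -7326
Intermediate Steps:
C(I, c) = -3
(-33*(-74))*C(-5, 3) = -33*(-74)*(-3) = 2442*(-3) = -7326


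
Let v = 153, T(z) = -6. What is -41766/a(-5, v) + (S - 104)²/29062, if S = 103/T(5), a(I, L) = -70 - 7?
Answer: 3976147495/7323624 ≈ 542.92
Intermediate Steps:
a(I, L) = -77
S = -103/6 (S = 103/(-6) = 103*(-⅙) = -103/6 ≈ -17.167)
-41766/a(-5, v) + (S - 104)²/29062 = -41766/(-77) + (-103/6 - 104)²/29062 = -41766*(-1/77) + (-727/6)²*(1/29062) = 41766/77 + (528529/36)*(1/29062) = 41766/77 + 528529/1046232 = 3976147495/7323624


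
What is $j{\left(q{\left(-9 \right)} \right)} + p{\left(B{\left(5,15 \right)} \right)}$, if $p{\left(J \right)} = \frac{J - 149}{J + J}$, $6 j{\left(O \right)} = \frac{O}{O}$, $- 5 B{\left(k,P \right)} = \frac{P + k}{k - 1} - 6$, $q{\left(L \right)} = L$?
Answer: $- \frac{2231}{6} \approx -371.83$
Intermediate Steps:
$B{\left(k,P \right)} = \frac{6}{5} - \frac{P + k}{5 \left(-1 + k\right)}$ ($B{\left(k,P \right)} = - \frac{\frac{P + k}{k - 1} - 6}{5} = - \frac{\frac{P + k}{-1 + k} - 6}{5} = - \frac{-6 + \frac{P + k}{-1 + k}}{5} = \frac{6}{5} - \frac{P + k}{5 \left(-1 + k\right)}$)
$j{\left(O \right)} = \frac{1}{6}$ ($j{\left(O \right)} = \frac{O \frac{1}{O}}{6} = \frac{1}{6} \cdot 1 = \frac{1}{6}$)
$p{\left(J \right)} = \frac{-149 + J}{2 J}$
$j{\left(q{\left(-9 \right)} \right)} + p{\left(B{\left(5,15 \right)} \right)} = \frac{1}{6} + \frac{-149 + \frac{-6 - 15 + 5 \cdot 5}{5 \left(-1 + 5\right)}}{2 \frac{-6 - 15 + 5 \cdot 5}{5 \left(-1 + 5\right)}} = \frac{1}{6} + \frac{-149 + \frac{-6 - 15 + 25}{5 \cdot 4}}{2 \frac{-6 - 15 + 25}{5 \cdot 4}} = \frac{1}{6} + \frac{-149 + \frac{1}{5} \cdot \frac{1}{4} \cdot 4}{2 \cdot \frac{1}{5} \cdot \frac{1}{4} \cdot 4} = \frac{1}{6} + \frac{\frac{1}{\frac{1}{5}} \left(-149 + \frac{1}{5}\right)}{2} = \frac{1}{6} + \frac{1}{2} \cdot 5 \left(- \frac{744}{5}\right) = \frac{1}{6} - 372 = - \frac{2231}{6}$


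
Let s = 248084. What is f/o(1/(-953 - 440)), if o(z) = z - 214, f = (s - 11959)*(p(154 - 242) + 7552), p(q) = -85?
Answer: -2456061507375/298103 ≈ -8.2390e+6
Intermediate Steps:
f = 1763145375 (f = (248084 - 11959)*(-85 + 7552) = 236125*7467 = 1763145375)
o(z) = -214 + z
f/o(1/(-953 - 440)) = 1763145375/(-214 + 1/(-953 - 440)) = 1763145375/(-214 + 1/(-1393)) = 1763145375/(-214 - 1/1393) = 1763145375/(-298103/1393) = 1763145375*(-1393/298103) = -2456061507375/298103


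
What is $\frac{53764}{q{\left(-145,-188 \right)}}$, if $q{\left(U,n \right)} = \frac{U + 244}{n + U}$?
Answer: $- \frac{1989268}{11} \approx -1.8084 \cdot 10^{5}$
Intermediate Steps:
$q{\left(U,n \right)} = \frac{244 + U}{U + n}$
$\frac{53764}{q{\left(-145,-188 \right)}} = \frac{53764}{\frac{1}{-145 - 188} \left(244 - 145\right)} = \frac{53764}{\frac{1}{-333} \cdot 99} = \frac{53764}{\left(- \frac{1}{333}\right) 99} = \frac{53764}{- \frac{11}{37}} = 53764 \left(- \frac{37}{11}\right) = - \frac{1989268}{11}$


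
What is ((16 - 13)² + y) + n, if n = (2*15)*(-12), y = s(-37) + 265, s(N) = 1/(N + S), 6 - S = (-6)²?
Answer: -5763/67 ≈ -86.015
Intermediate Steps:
S = -30 (S = 6 - 1*(-6)² = 6 - 1*36 = 6 - 36 = -30)
s(N) = 1/(-30 + N) (s(N) = 1/(N - 30) = 1/(-30 + N))
y = 17754/67 (y = 1/(-30 - 37) + 265 = 1/(-67) + 265 = -1/67 + 265 = 17754/67 ≈ 264.98)
n = -360 (n = 30*(-12) = -360)
((16 - 13)² + y) + n = ((16 - 13)² + 17754/67) - 360 = (3² + 17754/67) - 360 = (9 + 17754/67) - 360 = 18357/67 - 360 = -5763/67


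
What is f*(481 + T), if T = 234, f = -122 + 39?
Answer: -59345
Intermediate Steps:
f = -83
f*(481 + T) = -83*(481 + 234) = -83*715 = -59345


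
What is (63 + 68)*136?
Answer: 17816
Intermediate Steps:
(63 + 68)*136 = 131*136 = 17816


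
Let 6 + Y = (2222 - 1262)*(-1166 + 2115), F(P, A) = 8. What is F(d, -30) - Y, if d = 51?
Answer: -911026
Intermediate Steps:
Y = 911034 (Y = -6 + (2222 - 1262)*(-1166 + 2115) = -6 + 960*949 = -6 + 911040 = 911034)
F(d, -30) - Y = 8 - 1*911034 = 8 - 911034 = -911026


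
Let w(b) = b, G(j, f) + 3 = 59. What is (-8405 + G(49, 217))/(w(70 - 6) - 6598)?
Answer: 23/18 ≈ 1.2778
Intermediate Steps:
G(j, f) = 56 (G(j, f) = -3 + 59 = 56)
(-8405 + G(49, 217))/(w(70 - 6) - 6598) = (-8405 + 56)/((70 - 6) - 6598) = -8349/(64 - 6598) = -8349/(-6534) = -8349*(-1/6534) = 23/18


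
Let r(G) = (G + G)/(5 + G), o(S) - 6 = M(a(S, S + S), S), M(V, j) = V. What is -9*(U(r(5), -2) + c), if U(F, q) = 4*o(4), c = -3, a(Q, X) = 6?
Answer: -405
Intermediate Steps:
o(S) = 12 (o(S) = 6 + 6 = 12)
r(G) = 2*G/(5 + G) (r(G) = (2*G)/(5 + G) = 2*G/(5 + G))
U(F, q) = 48 (U(F, q) = 4*12 = 48)
-9*(U(r(5), -2) + c) = -9*(48 - 3) = -9*45 = -405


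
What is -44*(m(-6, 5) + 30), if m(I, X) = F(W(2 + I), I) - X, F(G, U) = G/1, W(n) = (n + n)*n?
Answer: -2508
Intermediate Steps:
W(n) = 2*n² (W(n) = (2*n)*n = 2*n²)
F(G, U) = G (F(G, U) = G*1 = G)
m(I, X) = -X + 2*(2 + I)² (m(I, X) = 2*(2 + I)² - X = -X + 2*(2 + I)²)
-44*(m(-6, 5) + 30) = -44*((-1*5 + 2*(2 - 6)²) + 30) = -44*((-5 + 2*(-4)²) + 30) = -44*((-5 + 2*16) + 30) = -44*((-5 + 32) + 30) = -44*(27 + 30) = -44*57 = -2508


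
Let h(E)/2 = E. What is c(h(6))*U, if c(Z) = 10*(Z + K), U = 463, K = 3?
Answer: 69450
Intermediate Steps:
h(E) = 2*E
c(Z) = 30 + 10*Z (c(Z) = 10*(Z + 3) = 10*(3 + Z) = 30 + 10*Z)
c(h(6))*U = (30 + 10*(2*6))*463 = (30 + 10*12)*463 = (30 + 120)*463 = 150*463 = 69450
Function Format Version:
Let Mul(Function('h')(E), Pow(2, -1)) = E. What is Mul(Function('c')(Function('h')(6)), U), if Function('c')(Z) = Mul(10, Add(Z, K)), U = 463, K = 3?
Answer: 69450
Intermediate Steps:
Function('h')(E) = Mul(2, E)
Function('c')(Z) = Add(30, Mul(10, Z)) (Function('c')(Z) = Mul(10, Add(Z, 3)) = Mul(10, Add(3, Z)) = Add(30, Mul(10, Z)))
Mul(Function('c')(Function('h')(6)), U) = Mul(Add(30, Mul(10, Mul(2, 6))), 463) = Mul(Add(30, Mul(10, 12)), 463) = Mul(Add(30, 120), 463) = Mul(150, 463) = 69450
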